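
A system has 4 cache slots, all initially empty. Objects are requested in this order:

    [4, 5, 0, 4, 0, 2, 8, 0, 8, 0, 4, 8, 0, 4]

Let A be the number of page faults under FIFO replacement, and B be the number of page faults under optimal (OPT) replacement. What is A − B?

1

Under FIFO: F F F . . F F . . . F . . . → 6 faults.
Under OPT: F F F . . F F . . . . . . . → 5 faults.
A − B = 6 − 5 = 1.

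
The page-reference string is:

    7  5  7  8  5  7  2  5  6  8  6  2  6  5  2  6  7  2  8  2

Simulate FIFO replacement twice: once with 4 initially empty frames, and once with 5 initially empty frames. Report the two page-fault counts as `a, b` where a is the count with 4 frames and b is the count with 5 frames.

6, 5

4 frames: F F . F . . F . F . . . . . . . F . . . → 6 faults.
5 frames: F F . F . . F . F . . . . . . . . . . . → 5 faults.
5 < 6: adding a frame reduced faults, as is typical.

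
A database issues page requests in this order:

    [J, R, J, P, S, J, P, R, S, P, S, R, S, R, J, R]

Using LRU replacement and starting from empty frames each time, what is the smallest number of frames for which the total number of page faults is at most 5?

f=1: 16 faults
f=2: 11 faults
f=3: 7 faults
f=4: 4 faults
Smallest f with faults ≤ 5 is 4.

4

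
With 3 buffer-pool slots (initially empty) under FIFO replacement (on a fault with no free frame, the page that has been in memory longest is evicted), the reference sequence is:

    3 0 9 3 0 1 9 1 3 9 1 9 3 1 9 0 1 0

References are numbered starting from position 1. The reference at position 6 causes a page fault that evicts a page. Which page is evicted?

3

pos 1: 3: fault, frames [3]
pos 2: 0: fault, frames [3, 0]
pos 3: 9: fault, frames [3, 0, 9]
pos 4: 3: hit
pos 5: 0: hit
pos 6: 1: fault, evict 3, frames [0, 9, 1]
At position 6, page 3 is evicted.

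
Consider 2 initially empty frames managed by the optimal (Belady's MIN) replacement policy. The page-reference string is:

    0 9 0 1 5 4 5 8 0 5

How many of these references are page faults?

0: fault, frames (0)
9: fault, frames (0 9)
0: hit
1: fault, evict 9, frames (0 1)
5: fault, evict 1, frames (0 5)
4: fault, evict 0, frames (5 4)
5: hit
8: fault, evict 4, frames (5 8)
0: fault, evict 8, frames (5 0)
5: hit
Page faults: 7.

7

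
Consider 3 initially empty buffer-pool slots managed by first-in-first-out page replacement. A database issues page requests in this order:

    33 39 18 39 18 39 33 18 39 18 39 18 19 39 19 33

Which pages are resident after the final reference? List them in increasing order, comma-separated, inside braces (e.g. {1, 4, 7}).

33 → miss, frames (33)
39 → miss, frames (33 39)
18 → miss, frames (33 39 18)
39 → hit
18 → hit
39 → hit
33 → hit
18 → hit
39 → hit
18 → hit
39 → hit
18 → hit
19 → miss, evict 33, frames (39 18 19)
39 → hit
19 → hit
33 → miss, evict 39, frames (18 19 33)

{18, 19, 33}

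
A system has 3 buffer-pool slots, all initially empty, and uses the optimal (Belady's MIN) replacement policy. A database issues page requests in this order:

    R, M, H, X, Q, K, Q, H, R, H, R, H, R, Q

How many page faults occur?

7

R → miss, frames (R)
M → miss, frames (R M)
H → miss, frames (R M H)
X → miss, evict M, frames (R H X)
Q → miss, evict X, frames (R H Q)
K → miss, evict R, frames (H Q K)
Q → hit
H → hit
R → miss, evict K, frames (H Q R)
H → hit
R → hit
H → hit
R → hit
Q → hit
Page faults: 7.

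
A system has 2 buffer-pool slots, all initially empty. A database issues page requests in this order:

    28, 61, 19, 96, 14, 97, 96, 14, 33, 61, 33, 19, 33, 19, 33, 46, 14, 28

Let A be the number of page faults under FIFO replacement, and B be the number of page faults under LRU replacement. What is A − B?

Under FIFO: F F F F F F F F F F . F F . . F F F → 15 faults.
Under LRU: F F F F F F F F F F . F . . . F F F → 14 faults.
A − B = 15 − 14 = 1.

1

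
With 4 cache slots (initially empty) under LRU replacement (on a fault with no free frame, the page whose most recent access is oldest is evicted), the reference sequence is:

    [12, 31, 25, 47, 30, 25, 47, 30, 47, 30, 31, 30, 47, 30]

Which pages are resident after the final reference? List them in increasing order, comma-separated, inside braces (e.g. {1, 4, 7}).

12 -> fault, frames {12}
31 -> fault, frames {12,31}
25 -> fault, frames {12,31,25}
47 -> fault, frames {12,31,25,47}
30 -> fault, evict 12, frames {31,25,47,30}
25 -> hit
47 -> hit
30 -> hit
47 -> hit
30 -> hit
31 -> hit
30 -> hit
47 -> hit
30 -> hit

{25, 30, 31, 47}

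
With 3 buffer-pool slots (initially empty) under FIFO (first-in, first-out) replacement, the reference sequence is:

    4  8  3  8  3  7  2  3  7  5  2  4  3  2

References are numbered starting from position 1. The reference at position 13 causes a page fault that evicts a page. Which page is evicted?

2

pos 1: 4 → miss, frames {4}
pos 2: 8 → miss, frames {4,8}
pos 3: 3 → miss, frames {4,8,3}
pos 4: 8 → hit
pos 5: 3 → hit
pos 6: 7 → miss, evict 4, frames {8,3,7}
pos 7: 2 → miss, evict 8, frames {3,7,2}
pos 8: 3 → hit
pos 9: 7 → hit
pos 10: 5 → miss, evict 3, frames {7,2,5}
pos 11: 2 → hit
pos 12: 4 → miss, evict 7, frames {2,5,4}
pos 13: 3 → miss, evict 2, frames {5,4,3}
At position 13, page 2 is evicted.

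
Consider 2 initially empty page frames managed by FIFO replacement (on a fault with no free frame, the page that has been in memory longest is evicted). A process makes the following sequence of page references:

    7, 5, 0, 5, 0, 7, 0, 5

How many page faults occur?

7 → fault, frames [7]
5 → fault, frames [7, 5]
0 → fault, evict 7, frames [5, 0]
5 → hit
0 → hit
7 → fault, evict 5, frames [0, 7]
0 → hit
5 → fault, evict 0, frames [7, 5]
Page faults: 5.

5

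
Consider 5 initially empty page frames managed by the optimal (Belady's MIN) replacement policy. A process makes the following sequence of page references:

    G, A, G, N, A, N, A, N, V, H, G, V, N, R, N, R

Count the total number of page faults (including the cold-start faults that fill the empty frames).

G -> fault, frames {G}
A -> fault, frames {G,A}
G -> hit
N -> fault, frames {G,A,N}
A -> hit
N -> hit
A -> hit
N -> hit
V -> fault, frames {G,A,N,V}
H -> fault, frames {G,A,N,V,H}
G -> hit
V -> hit
N -> hit
R -> fault, evict H, frames {G,A,N,V,R}
N -> hit
R -> hit
Page faults: 6.

6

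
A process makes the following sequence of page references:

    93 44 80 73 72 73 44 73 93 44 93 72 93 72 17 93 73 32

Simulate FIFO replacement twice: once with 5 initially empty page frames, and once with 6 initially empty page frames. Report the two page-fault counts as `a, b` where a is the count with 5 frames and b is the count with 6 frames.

8, 7

5 frames: F F F F F . . . . . . . . . F F . F → 8 faults.
6 frames: F F F F F . . . . . . . . . F . . F → 7 faults.
7 < 8: adding a frame reduced faults, as is typical.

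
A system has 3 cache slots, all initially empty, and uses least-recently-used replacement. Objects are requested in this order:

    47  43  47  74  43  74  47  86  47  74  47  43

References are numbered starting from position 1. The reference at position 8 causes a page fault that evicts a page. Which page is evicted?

pos 1: 47 → miss, frames {47}
pos 2: 43 → miss, frames {47,43}
pos 3: 47 → hit
pos 4: 74 → miss, frames {43,47,74}
pos 5: 43 → hit
pos 6: 74 → hit
pos 7: 47 → hit
pos 8: 86 → miss, evict 43, frames {74,47,86}
At position 8, page 43 is evicted.

43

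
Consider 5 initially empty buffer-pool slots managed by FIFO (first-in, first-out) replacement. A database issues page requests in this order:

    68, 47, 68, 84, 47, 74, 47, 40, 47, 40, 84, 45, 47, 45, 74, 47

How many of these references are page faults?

6

68: miss, frames (68)
47: miss, frames (68 47)
68: hit
84: miss, frames (68 47 84)
47: hit
74: miss, frames (68 47 84 74)
47: hit
40: miss, frames (68 47 84 74 40)
47: hit
40: hit
84: hit
45: miss, evict 68, frames (47 84 74 40 45)
47: hit
45: hit
74: hit
47: hit
Page faults: 6.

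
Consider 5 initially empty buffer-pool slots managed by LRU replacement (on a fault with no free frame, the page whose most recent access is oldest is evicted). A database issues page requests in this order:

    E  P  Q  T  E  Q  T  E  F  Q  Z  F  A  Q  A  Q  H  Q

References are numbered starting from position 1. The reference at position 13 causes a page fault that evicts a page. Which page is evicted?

pos 1: E: miss, frames (E)
pos 2: P: miss, frames (E P)
pos 3: Q: miss, frames (E P Q)
pos 4: T: miss, frames (E P Q T)
pos 5: E: hit
pos 6: Q: hit
pos 7: T: hit
pos 8: E: hit
pos 9: F: miss, frames (P Q T E F)
pos 10: Q: hit
pos 11: Z: miss, evict P, frames (T E F Q Z)
pos 12: F: hit
pos 13: A: miss, evict T, frames (E Q Z F A)
At position 13, page T is evicted.

T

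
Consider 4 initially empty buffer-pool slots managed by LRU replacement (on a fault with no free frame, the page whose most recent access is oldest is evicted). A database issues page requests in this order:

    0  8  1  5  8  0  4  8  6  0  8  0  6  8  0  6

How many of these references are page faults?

0 → miss, frames (0)
8 → miss, frames (0 8)
1 → miss, frames (0 8 1)
5 → miss, frames (0 8 1 5)
8 → hit
0 → hit
4 → miss, evict 1, frames (5 8 0 4)
8 → hit
6 → miss, evict 5, frames (0 4 8 6)
0 → hit
8 → hit
0 → hit
6 → hit
8 → hit
0 → hit
6 → hit
Page faults: 6.

6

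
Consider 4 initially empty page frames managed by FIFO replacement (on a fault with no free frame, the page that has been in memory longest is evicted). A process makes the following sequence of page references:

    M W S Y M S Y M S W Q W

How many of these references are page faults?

M: fault, frames [M]
W: fault, frames [M, W]
S: fault, frames [M, W, S]
Y: fault, frames [M, W, S, Y]
M: hit
S: hit
Y: hit
M: hit
S: hit
W: hit
Q: fault, evict M, frames [W, S, Y, Q]
W: hit
Page faults: 5.

5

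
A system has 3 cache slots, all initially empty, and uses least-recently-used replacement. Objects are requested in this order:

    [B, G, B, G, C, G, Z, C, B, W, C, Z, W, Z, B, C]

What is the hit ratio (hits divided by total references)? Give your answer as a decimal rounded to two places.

B: miss, frames [B]
G: miss, frames [B, G]
B: hit
G: hit
C: miss, frames [B, G, C]
G: hit
Z: miss, evict B, frames [C, G, Z]
C: hit
B: miss, evict G, frames [Z, C, B]
W: miss, evict Z, frames [C, B, W]
C: hit
Z: miss, evict B, frames [W, C, Z]
W: hit
Z: hit
B: miss, evict C, frames [W, Z, B]
C: miss, evict W, frames [Z, B, C]
Hits: 7 of 16 references → 7/16 = 0.4375.

0.44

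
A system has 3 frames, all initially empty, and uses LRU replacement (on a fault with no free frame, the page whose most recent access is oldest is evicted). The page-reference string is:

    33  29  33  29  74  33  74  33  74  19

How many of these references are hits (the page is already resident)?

33 -> miss, frames {33}
29 -> miss, frames {33,29}
33 -> hit
29 -> hit
74 -> miss, frames {33,29,74}
33 -> hit
74 -> hit
33 -> hit
74 -> hit
19 -> miss, evict 29, frames {33,74,19}
Hits: 6.

6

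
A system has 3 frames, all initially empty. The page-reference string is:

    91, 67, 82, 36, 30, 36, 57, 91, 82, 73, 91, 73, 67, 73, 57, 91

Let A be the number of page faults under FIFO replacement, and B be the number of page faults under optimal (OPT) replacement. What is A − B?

Under FIFO: F F F F F . F F F F . . F . F F → 12 faults.
Under OPT: F F F F F . F . F F . . F . . F → 10 faults.
A − B = 12 − 10 = 2.

2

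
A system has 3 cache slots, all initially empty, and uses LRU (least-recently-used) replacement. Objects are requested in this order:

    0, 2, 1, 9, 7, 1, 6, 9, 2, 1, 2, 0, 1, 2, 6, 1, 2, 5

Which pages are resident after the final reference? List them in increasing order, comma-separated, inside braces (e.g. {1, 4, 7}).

0: fault, frames [0]
2: fault, frames [0, 2]
1: fault, frames [0, 2, 1]
9: fault, evict 0, frames [2, 1, 9]
7: fault, evict 2, frames [1, 9, 7]
1: hit
6: fault, evict 9, frames [7, 1, 6]
9: fault, evict 7, frames [1, 6, 9]
2: fault, evict 1, frames [6, 9, 2]
1: fault, evict 6, frames [9, 2, 1]
2: hit
0: fault, evict 9, frames [1, 2, 0]
1: hit
2: hit
6: fault, evict 0, frames [1, 2, 6]
1: hit
2: hit
5: fault, evict 6, frames [1, 2, 5]

{1, 2, 5}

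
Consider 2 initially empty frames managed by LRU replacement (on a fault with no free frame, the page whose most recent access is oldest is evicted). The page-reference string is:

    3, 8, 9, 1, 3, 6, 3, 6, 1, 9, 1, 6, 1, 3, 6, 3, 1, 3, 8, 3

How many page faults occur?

13

3 -> miss, frames (3)
8 -> miss, frames (3 8)
9 -> miss, evict 3, frames (8 9)
1 -> miss, evict 8, frames (9 1)
3 -> miss, evict 9, frames (1 3)
6 -> miss, evict 1, frames (3 6)
3 -> hit
6 -> hit
1 -> miss, evict 3, frames (6 1)
9 -> miss, evict 6, frames (1 9)
1 -> hit
6 -> miss, evict 9, frames (1 6)
1 -> hit
3 -> miss, evict 6, frames (1 3)
6 -> miss, evict 1, frames (3 6)
3 -> hit
1 -> miss, evict 6, frames (3 1)
3 -> hit
8 -> miss, evict 1, frames (3 8)
3 -> hit
Page faults: 13.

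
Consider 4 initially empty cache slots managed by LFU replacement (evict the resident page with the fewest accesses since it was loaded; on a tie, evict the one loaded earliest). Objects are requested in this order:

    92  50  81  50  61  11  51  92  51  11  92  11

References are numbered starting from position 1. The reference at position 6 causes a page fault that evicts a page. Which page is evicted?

92

pos 1: 92: miss, frames [92]
pos 2: 50: miss, frames [92, 50]
pos 3: 81: miss, frames [92, 50, 81]
pos 4: 50: hit
pos 5: 61: miss, frames [92, 50, 81, 61]
pos 6: 11: miss, evict 92, frames [50, 81, 61, 11]
At position 6, page 92 is evicted.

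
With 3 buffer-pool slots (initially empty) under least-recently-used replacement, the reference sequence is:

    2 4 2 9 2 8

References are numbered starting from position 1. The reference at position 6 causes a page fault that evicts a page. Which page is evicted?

4

pos 1: 2 -> miss, frames [2]
pos 2: 4 -> miss, frames [2, 4]
pos 3: 2 -> hit
pos 4: 9 -> miss, frames [4, 2, 9]
pos 5: 2 -> hit
pos 6: 8 -> miss, evict 4, frames [9, 2, 8]
At position 6, page 4 is evicted.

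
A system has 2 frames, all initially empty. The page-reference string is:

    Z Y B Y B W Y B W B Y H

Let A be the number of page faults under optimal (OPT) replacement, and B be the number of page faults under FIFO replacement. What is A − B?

Under OPT: F F F . . F . F . . F F → 7 faults.
Under FIFO: F F F . . F F F F . F F → 9 faults.
A − B = 7 − 9 = -2.

-2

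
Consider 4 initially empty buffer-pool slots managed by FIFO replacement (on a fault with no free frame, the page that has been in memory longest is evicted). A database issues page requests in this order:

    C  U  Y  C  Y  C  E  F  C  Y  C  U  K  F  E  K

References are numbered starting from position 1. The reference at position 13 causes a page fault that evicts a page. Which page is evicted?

pos 1: C → miss, frames (C)
pos 2: U → miss, frames (C U)
pos 3: Y → miss, frames (C U Y)
pos 4: C → hit
pos 5: Y → hit
pos 6: C → hit
pos 7: E → miss, frames (C U Y E)
pos 8: F → miss, evict C, frames (U Y E F)
pos 9: C → miss, evict U, frames (Y E F C)
pos 10: Y → hit
pos 11: C → hit
pos 12: U → miss, evict Y, frames (E F C U)
pos 13: K → miss, evict E, frames (F C U K)
At position 13, page E is evicted.

E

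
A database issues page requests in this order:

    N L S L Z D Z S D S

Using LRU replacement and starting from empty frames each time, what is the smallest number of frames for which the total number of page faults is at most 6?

3

f=1: 10 faults
f=2: 7 faults
f=3: 6 faults
f=4: 5 faults
f=5: 5 faults
Smallest f with faults ≤ 6 is 3.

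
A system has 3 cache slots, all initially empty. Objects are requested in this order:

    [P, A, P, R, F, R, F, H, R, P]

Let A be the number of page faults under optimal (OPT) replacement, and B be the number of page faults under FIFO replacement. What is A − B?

Under OPT: F F . F F . . F . . → 5 faults.
Under FIFO: F F . F F . . F . F → 6 faults.
A − B = 5 − 6 = -1.

-1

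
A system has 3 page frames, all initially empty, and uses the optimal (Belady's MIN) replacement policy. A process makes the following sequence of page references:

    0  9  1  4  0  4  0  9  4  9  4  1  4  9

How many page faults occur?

0 -> miss, frames {0}
9 -> miss, frames {0,9}
1 -> miss, frames {0,9,1}
4 -> miss, evict 1, frames {0,9,4}
0 -> hit
4 -> hit
0 -> hit
9 -> hit
4 -> hit
9 -> hit
4 -> hit
1 -> miss, evict 0, frames {9,4,1}
4 -> hit
9 -> hit
Page faults: 5.

5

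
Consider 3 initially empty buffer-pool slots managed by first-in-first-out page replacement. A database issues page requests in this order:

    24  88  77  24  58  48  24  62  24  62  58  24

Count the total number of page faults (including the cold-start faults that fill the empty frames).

8

24: fault, frames (24)
88: fault, frames (24 88)
77: fault, frames (24 88 77)
24: hit
58: fault, evict 24, frames (88 77 58)
48: fault, evict 88, frames (77 58 48)
24: fault, evict 77, frames (58 48 24)
62: fault, evict 58, frames (48 24 62)
24: hit
62: hit
58: fault, evict 48, frames (24 62 58)
24: hit
Page faults: 8.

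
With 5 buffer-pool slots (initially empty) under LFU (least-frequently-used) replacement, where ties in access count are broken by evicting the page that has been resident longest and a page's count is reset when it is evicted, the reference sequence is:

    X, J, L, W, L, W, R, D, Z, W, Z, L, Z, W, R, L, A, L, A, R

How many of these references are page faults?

X → miss, frames (X)
J → miss, frames (X J)
L → miss, frames (X J L)
W → miss, frames (X J L W)
L → hit
W → hit
R → miss, frames (X J L W R)
D → miss, evict X, frames (J L W R D)
Z → miss, evict J, frames (L W R D Z)
W → hit
Z → hit
L → hit
Z → hit
W → hit
R → hit
L → hit
A → miss, evict D, frames (L W R Z A)
L → hit
A → hit
R → hit
Page faults: 8.

8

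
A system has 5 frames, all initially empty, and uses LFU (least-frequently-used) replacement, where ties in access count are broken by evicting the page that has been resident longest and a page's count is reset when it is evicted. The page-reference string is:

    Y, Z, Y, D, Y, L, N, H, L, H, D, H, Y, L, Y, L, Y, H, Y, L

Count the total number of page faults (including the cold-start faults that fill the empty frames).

Y → fault, frames [Y]
Z → fault, frames [Y, Z]
Y → hit
D → fault, frames [Y, Z, D]
Y → hit
L → fault, frames [Y, Z, D, L]
N → fault, frames [Y, Z, D, L, N]
H → fault, evict Z, frames [Y, D, L, N, H]
L → hit
H → hit
D → hit
H → hit
Y → hit
L → hit
Y → hit
L → hit
Y → hit
H → hit
Y → hit
L → hit
Page faults: 6.

6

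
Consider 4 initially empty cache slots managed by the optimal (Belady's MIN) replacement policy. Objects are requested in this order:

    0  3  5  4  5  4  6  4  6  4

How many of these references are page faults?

0 -> miss, frames (0)
3 -> miss, frames (0 3)
5 -> miss, frames (0 3 5)
4 -> miss, frames (0 3 5 4)
5 -> hit
4 -> hit
6 -> miss, evict 5, frames (0 3 4 6)
4 -> hit
6 -> hit
4 -> hit
Page faults: 5.

5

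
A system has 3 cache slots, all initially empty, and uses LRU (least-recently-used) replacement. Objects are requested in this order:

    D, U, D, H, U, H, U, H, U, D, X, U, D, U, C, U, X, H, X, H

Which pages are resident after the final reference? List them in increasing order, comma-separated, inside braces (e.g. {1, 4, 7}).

{H, U, X}

D: fault, frames [D]
U: fault, frames [D, U]
D: hit
H: fault, frames [U, D, H]
U: hit
H: hit
U: hit
H: hit
U: hit
D: hit
X: fault, evict H, frames [U, D, X]
U: hit
D: hit
U: hit
C: fault, evict X, frames [D, U, C]
U: hit
X: fault, evict D, frames [C, U, X]
H: fault, evict C, frames [U, X, H]
X: hit
H: hit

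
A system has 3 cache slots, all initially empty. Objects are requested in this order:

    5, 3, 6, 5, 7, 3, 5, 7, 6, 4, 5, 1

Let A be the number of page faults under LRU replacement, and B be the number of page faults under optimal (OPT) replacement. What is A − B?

Under LRU: F F F . F F . . F F F F → 9 faults.
Under OPT: F F F . F . . . F F . F → 7 faults.
A − B = 9 − 7 = 2.

2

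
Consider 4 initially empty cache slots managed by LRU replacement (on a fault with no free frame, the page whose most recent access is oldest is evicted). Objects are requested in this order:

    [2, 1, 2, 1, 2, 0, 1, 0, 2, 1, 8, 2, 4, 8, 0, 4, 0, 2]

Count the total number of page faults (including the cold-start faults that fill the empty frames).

6

2: fault, frames [2]
1: fault, frames [2, 1]
2: hit
1: hit
2: hit
0: fault, frames [1, 2, 0]
1: hit
0: hit
2: hit
1: hit
8: fault, frames [0, 2, 1, 8]
2: hit
4: fault, evict 0, frames [1, 8, 2, 4]
8: hit
0: fault, evict 1, frames [2, 4, 8, 0]
4: hit
0: hit
2: hit
Page faults: 6.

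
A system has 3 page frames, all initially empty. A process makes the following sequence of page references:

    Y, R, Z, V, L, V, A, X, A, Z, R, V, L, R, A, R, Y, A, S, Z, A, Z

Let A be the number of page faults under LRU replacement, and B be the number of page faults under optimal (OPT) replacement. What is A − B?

Under LRU: F F F F F . F F . F F F F . F . F . F F . . → 15 faults.
Under OPT: F F F F F . F F . . F F F . . . F . F F . . → 13 faults.
A − B = 15 − 13 = 2.

2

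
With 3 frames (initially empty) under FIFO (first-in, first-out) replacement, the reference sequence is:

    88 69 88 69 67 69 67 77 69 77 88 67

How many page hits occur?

88 -> fault, frames [88]
69 -> fault, frames [88, 69]
88 -> hit
69 -> hit
67 -> fault, frames [88, 69, 67]
69 -> hit
67 -> hit
77 -> fault, evict 88, frames [69, 67, 77]
69 -> hit
77 -> hit
88 -> fault, evict 69, frames [67, 77, 88]
67 -> hit
Hits: 7.

7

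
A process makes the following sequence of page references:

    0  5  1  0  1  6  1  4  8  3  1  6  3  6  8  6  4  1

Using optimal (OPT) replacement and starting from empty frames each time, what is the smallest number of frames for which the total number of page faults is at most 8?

f=1: 18 faults
f=2: 11 faults
f=3: 9 faults
f=4: 8 faults
f=5: 7 faults
f=6: 7 faults
f=7: 7 faults
Smallest f with faults ≤ 8 is 4.

4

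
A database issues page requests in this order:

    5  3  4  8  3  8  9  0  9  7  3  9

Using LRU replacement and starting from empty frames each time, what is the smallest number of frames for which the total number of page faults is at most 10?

f=1: 12 faults
f=2: 10 faults
f=3: 8 faults
f=4: 8 faults
f=5: 7 faults
f=6: 7 faults
f=7: 7 faults
Smallest f with faults ≤ 10 is 2.

2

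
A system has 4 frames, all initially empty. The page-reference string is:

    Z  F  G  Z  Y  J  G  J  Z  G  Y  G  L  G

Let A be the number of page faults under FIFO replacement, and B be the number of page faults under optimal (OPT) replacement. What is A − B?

Under FIFO: F F F . F F . . F . . . F F → 8 faults.
Under OPT: F F F . F F . . . . . . F . → 6 faults.
A − B = 8 − 6 = 2.

2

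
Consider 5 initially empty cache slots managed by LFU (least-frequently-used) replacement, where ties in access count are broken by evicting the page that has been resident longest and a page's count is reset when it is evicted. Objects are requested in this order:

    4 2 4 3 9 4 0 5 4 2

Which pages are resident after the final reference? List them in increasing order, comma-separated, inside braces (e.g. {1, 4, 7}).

4 → miss, frames [4]
2 → miss, frames [4, 2]
4 → hit
3 → miss, frames [4, 2, 3]
9 → miss, frames [4, 2, 3, 9]
4 → hit
0 → miss, frames [4, 2, 3, 9, 0]
5 → miss, evict 2, frames [4, 3, 9, 0, 5]
4 → hit
2 → miss, evict 3, frames [4, 9, 0, 5, 2]

{0, 2, 4, 5, 9}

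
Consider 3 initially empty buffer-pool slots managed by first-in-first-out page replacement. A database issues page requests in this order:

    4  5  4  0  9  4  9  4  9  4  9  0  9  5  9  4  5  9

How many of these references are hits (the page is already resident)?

12

4 → miss, frames {4}
5 → miss, frames {4,5}
4 → hit
0 → miss, frames {4,5,0}
9 → miss, evict 4, frames {5,0,9}
4 → miss, evict 5, frames {0,9,4}
9 → hit
4 → hit
9 → hit
4 → hit
9 → hit
0 → hit
9 → hit
5 → miss, evict 0, frames {9,4,5}
9 → hit
4 → hit
5 → hit
9 → hit
Hits: 12.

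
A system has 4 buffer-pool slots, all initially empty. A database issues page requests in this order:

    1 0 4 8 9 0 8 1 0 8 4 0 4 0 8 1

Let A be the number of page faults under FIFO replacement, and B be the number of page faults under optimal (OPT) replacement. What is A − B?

Under FIFO: F F F F F . . F F . F . . . F . → 9 faults.
Under OPT: F F F F F . . . . . F . . . . . → 6 faults.
A − B = 9 − 6 = 3.

3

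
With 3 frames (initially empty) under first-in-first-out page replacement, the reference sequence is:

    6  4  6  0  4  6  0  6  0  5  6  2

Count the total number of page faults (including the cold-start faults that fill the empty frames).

6 -> fault, frames (6)
4 -> fault, frames (6 4)
6 -> hit
0 -> fault, frames (6 4 0)
4 -> hit
6 -> hit
0 -> hit
6 -> hit
0 -> hit
5 -> fault, evict 6, frames (4 0 5)
6 -> fault, evict 4, frames (0 5 6)
2 -> fault, evict 0, frames (5 6 2)
Page faults: 6.

6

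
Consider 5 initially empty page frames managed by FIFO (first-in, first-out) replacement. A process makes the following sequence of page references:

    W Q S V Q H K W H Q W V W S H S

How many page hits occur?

7

W → miss, frames [W]
Q → miss, frames [W, Q]
S → miss, frames [W, Q, S]
V → miss, frames [W, Q, S, V]
Q → hit
H → miss, frames [W, Q, S, V, H]
K → miss, evict W, frames [Q, S, V, H, K]
W → miss, evict Q, frames [S, V, H, K, W]
H → hit
Q → miss, evict S, frames [V, H, K, W, Q]
W → hit
V → hit
W → hit
S → miss, evict V, frames [H, K, W, Q, S]
H → hit
S → hit
Hits: 7.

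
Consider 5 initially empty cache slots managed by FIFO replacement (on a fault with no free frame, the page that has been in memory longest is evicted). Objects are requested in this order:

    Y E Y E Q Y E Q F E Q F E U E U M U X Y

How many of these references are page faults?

Y: miss, frames (Y)
E: miss, frames (Y E)
Y: hit
E: hit
Q: miss, frames (Y E Q)
Y: hit
E: hit
Q: hit
F: miss, frames (Y E Q F)
E: hit
Q: hit
F: hit
E: hit
U: miss, frames (Y E Q F U)
E: hit
U: hit
M: miss, evict Y, frames (E Q F U M)
U: hit
X: miss, evict E, frames (Q F U M X)
Y: miss, evict Q, frames (F U M X Y)
Page faults: 8.

8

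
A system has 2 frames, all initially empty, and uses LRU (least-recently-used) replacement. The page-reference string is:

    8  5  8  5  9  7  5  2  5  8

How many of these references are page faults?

8 → miss, frames [8]
5 → miss, frames [8, 5]
8 → hit
5 → hit
9 → miss, evict 8, frames [5, 9]
7 → miss, evict 5, frames [9, 7]
5 → miss, evict 9, frames [7, 5]
2 → miss, evict 7, frames [5, 2]
5 → hit
8 → miss, evict 2, frames [5, 8]
Page faults: 7.

7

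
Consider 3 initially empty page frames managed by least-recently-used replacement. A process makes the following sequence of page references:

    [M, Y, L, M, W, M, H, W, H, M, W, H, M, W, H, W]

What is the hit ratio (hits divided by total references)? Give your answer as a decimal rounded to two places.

0.69

M -> fault, frames {M}
Y -> fault, frames {M,Y}
L -> fault, frames {M,Y,L}
M -> hit
W -> fault, evict Y, frames {L,M,W}
M -> hit
H -> fault, evict L, frames {W,M,H}
W -> hit
H -> hit
M -> hit
W -> hit
H -> hit
M -> hit
W -> hit
H -> hit
W -> hit
Hits: 11 of 16 references → 11/16 = 0.6875.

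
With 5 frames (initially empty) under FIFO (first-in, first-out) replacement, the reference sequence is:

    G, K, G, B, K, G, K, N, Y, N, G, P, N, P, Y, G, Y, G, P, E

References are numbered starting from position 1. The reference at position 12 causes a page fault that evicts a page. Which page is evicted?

G

pos 1: G: miss, frames [G]
pos 2: K: miss, frames [G, K]
pos 3: G: hit
pos 4: B: miss, frames [G, K, B]
pos 5: K: hit
pos 6: G: hit
pos 7: K: hit
pos 8: N: miss, frames [G, K, B, N]
pos 9: Y: miss, frames [G, K, B, N, Y]
pos 10: N: hit
pos 11: G: hit
pos 12: P: miss, evict G, frames [K, B, N, Y, P]
At position 12, page G is evicted.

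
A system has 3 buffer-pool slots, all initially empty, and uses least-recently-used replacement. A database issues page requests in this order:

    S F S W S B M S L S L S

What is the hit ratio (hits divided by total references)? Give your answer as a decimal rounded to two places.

S -> fault, frames [S]
F -> fault, frames [S, F]
S -> hit
W -> fault, frames [F, S, W]
S -> hit
B -> fault, evict F, frames [W, S, B]
M -> fault, evict W, frames [S, B, M]
S -> hit
L -> fault, evict B, frames [M, S, L]
S -> hit
L -> hit
S -> hit
Hits: 6 of 12 references → 6/12 = 0.5000.

0.50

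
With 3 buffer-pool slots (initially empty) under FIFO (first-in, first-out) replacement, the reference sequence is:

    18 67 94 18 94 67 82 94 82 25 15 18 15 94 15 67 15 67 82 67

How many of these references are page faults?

18 → fault, frames {18}
67 → fault, frames {18,67}
94 → fault, frames {18,67,94}
18 → hit
94 → hit
67 → hit
82 → fault, evict 18, frames {67,94,82}
94 → hit
82 → hit
25 → fault, evict 67, frames {94,82,25}
15 → fault, evict 94, frames {82,25,15}
18 → fault, evict 82, frames {25,15,18}
15 → hit
94 → fault, evict 25, frames {15,18,94}
15 → hit
67 → fault, evict 15, frames {18,94,67}
15 → fault, evict 18, frames {94,67,15}
67 → hit
82 → fault, evict 94, frames {67,15,82}
67 → hit
Page faults: 11.

11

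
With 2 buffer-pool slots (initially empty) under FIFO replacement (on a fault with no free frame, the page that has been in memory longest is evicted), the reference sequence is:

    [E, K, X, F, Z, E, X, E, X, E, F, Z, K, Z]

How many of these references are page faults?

10

E → fault, frames {E}
K → fault, frames {E,K}
X → fault, evict E, frames {K,X}
F → fault, evict K, frames {X,F}
Z → fault, evict X, frames {F,Z}
E → fault, evict F, frames {Z,E}
X → fault, evict Z, frames {E,X}
E → hit
X → hit
E → hit
F → fault, evict E, frames {X,F}
Z → fault, evict X, frames {F,Z}
K → fault, evict F, frames {Z,K}
Z → hit
Page faults: 10.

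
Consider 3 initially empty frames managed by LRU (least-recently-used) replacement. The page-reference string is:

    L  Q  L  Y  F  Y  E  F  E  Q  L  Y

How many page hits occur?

L → fault, frames [L]
Q → fault, frames [L, Q]
L → hit
Y → fault, frames [Q, L, Y]
F → fault, evict Q, frames [L, Y, F]
Y → hit
E → fault, evict L, frames [F, Y, E]
F → hit
E → hit
Q → fault, evict Y, frames [F, E, Q]
L → fault, evict F, frames [E, Q, L]
Y → fault, evict E, frames [Q, L, Y]
Hits: 4.

4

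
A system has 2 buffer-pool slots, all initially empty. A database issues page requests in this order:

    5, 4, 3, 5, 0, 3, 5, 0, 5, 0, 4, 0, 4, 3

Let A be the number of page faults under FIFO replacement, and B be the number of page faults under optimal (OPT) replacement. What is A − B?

3

Under FIFO: F F F F F F F F . . F . . F → 10 faults.
Under OPT: F F F . F . F . . . F . . F → 7 faults.
A − B = 10 − 7 = 3.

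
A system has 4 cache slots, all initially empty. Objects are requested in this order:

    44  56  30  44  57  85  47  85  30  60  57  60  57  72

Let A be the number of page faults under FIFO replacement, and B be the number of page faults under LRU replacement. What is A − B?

-2

Under FIFO: F F F . F F F . . F . . . F → 8 faults.
Under LRU: F F F . F F F . F F F . . F → 10 faults.
A − B = 8 − 10 = -2.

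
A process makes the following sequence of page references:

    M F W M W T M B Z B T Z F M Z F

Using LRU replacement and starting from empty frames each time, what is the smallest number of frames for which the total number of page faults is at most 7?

5

f=1: 16 faults
f=2: 14 faults
f=3: 9 faults
f=4: 8 faults
f=5: 7 faults
f=6: 6 faults
Smallest f with faults ≤ 7 is 5.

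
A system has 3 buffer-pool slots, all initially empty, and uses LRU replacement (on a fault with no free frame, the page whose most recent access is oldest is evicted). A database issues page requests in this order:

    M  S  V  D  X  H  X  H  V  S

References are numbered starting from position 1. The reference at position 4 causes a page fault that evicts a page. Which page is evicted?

pos 1: M: fault, frames (M)
pos 2: S: fault, frames (M S)
pos 3: V: fault, frames (M S V)
pos 4: D: fault, evict M, frames (S V D)
At position 4, page M is evicted.

M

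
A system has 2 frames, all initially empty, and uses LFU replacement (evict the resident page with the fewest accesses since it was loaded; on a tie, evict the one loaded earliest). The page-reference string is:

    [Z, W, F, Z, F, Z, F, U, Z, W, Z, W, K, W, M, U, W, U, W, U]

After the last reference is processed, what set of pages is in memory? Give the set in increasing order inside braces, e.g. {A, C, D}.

Z: fault, frames [Z]
W: fault, frames [Z, W]
F: fault, evict Z, frames [W, F]
Z: fault, evict W, frames [F, Z]
F: hit
Z: hit
F: hit
U: fault, evict Z, frames [F, U]
Z: fault, evict U, frames [F, Z]
W: fault, evict Z, frames [F, W]
Z: fault, evict W, frames [F, Z]
W: fault, evict Z, frames [F, W]
K: fault, evict W, frames [F, K]
W: fault, evict K, frames [F, W]
M: fault, evict W, frames [F, M]
U: fault, evict M, frames [F, U]
W: fault, evict U, frames [F, W]
U: fault, evict W, frames [F, U]
W: fault, evict U, frames [F, W]
U: fault, evict W, frames [F, U]

{F, U}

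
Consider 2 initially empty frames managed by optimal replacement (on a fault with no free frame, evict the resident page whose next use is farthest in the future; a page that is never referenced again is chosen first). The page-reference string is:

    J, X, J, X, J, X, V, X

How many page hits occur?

J → fault, frames (J)
X → fault, frames (J X)
J → hit
X → hit
J → hit
X → hit
V → fault, evict J, frames (X V)
X → hit
Hits: 5.

5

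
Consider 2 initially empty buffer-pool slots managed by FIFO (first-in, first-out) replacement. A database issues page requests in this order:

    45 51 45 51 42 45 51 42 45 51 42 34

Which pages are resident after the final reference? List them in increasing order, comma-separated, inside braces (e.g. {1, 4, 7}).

{34, 42}

45 -> miss, frames {45}
51 -> miss, frames {45,51}
45 -> hit
51 -> hit
42 -> miss, evict 45, frames {51,42}
45 -> miss, evict 51, frames {42,45}
51 -> miss, evict 42, frames {45,51}
42 -> miss, evict 45, frames {51,42}
45 -> miss, evict 51, frames {42,45}
51 -> miss, evict 42, frames {45,51}
42 -> miss, evict 45, frames {51,42}
34 -> miss, evict 51, frames {42,34}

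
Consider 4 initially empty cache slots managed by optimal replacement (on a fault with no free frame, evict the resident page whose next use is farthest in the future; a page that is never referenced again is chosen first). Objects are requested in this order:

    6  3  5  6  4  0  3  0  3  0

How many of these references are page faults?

5

6 → miss, frames {6}
3 → miss, frames {6,3}
5 → miss, frames {6,3,5}
6 → hit
4 → miss, frames {6,3,5,4}
0 → miss, evict 4, frames {6,3,5,0}
3 → hit
0 → hit
3 → hit
0 → hit
Page faults: 5.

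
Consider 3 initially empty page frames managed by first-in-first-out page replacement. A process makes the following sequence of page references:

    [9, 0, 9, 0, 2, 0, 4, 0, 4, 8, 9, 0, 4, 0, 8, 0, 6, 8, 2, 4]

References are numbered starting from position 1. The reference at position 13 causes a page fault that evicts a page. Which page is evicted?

8

pos 1: 9: miss, frames {9}
pos 2: 0: miss, frames {9,0}
pos 3: 9: hit
pos 4: 0: hit
pos 5: 2: miss, frames {9,0,2}
pos 6: 0: hit
pos 7: 4: miss, evict 9, frames {0,2,4}
pos 8: 0: hit
pos 9: 4: hit
pos 10: 8: miss, evict 0, frames {2,4,8}
pos 11: 9: miss, evict 2, frames {4,8,9}
pos 12: 0: miss, evict 4, frames {8,9,0}
pos 13: 4: miss, evict 8, frames {9,0,4}
At position 13, page 8 is evicted.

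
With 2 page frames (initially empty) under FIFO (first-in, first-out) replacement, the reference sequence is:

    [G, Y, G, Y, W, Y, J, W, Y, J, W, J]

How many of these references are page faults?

7

G: fault, frames {G}
Y: fault, frames {G,Y}
G: hit
Y: hit
W: fault, evict G, frames {Y,W}
Y: hit
J: fault, evict Y, frames {W,J}
W: hit
Y: fault, evict W, frames {J,Y}
J: hit
W: fault, evict J, frames {Y,W}
J: fault, evict Y, frames {W,J}
Page faults: 7.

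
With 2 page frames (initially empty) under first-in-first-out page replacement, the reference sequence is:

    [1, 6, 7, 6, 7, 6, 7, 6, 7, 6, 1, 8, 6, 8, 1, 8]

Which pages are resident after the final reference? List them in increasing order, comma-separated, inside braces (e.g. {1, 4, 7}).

{1, 8}

1: fault, frames [1]
6: fault, frames [1, 6]
7: fault, evict 1, frames [6, 7]
6: hit
7: hit
6: hit
7: hit
6: hit
7: hit
6: hit
1: fault, evict 6, frames [7, 1]
8: fault, evict 7, frames [1, 8]
6: fault, evict 1, frames [8, 6]
8: hit
1: fault, evict 8, frames [6, 1]
8: fault, evict 6, frames [1, 8]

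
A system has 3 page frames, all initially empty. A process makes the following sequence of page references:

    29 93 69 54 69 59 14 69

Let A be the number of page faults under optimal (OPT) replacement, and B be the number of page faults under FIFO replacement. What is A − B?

Under OPT: F F F F . F F . → 6 faults.
Under FIFO: F F F F . F F F → 7 faults.
A − B = 6 − 7 = -1.

-1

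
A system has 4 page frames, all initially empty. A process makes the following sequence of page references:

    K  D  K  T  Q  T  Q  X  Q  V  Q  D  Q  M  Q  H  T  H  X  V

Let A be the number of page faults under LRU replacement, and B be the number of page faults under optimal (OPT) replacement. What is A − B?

Under LRU: F F . F F . . F . F . F . F . F F . F F → 12 faults.
Under OPT: F F . F F . . F . F . . . F . F . . F . → 9 faults.
A − B = 12 − 9 = 3.

3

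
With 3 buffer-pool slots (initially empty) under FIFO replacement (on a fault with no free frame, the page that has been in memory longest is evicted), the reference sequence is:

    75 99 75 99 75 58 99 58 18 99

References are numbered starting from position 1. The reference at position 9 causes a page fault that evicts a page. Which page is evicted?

pos 1: 75 → fault, frames [75]
pos 2: 99 → fault, frames [75, 99]
pos 3: 75 → hit
pos 4: 99 → hit
pos 5: 75 → hit
pos 6: 58 → fault, frames [75, 99, 58]
pos 7: 99 → hit
pos 8: 58 → hit
pos 9: 18 → fault, evict 75, frames [99, 58, 18]
At position 9, page 75 is evicted.

75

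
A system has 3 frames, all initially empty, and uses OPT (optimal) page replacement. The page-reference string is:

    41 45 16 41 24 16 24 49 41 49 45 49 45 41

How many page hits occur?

8

41 -> fault, frames [41]
45 -> fault, frames [41, 45]
16 -> fault, frames [41, 45, 16]
41 -> hit
24 -> fault, evict 45, frames [41, 16, 24]
16 -> hit
24 -> hit
49 -> fault, evict 24, frames [41, 16, 49]
41 -> hit
49 -> hit
45 -> fault, evict 16, frames [41, 49, 45]
49 -> hit
45 -> hit
41 -> hit
Hits: 8.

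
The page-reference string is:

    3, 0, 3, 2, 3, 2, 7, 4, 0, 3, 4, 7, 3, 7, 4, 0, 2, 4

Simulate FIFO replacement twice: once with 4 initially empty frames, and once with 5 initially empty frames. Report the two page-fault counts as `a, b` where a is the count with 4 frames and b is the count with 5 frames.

8, 5

4 frames: F F . F . . F F . F . . . . . F F . → 8 faults.
5 frames: F F . F . . F F . . . . . . . . . . → 5 faults.
5 < 8: adding a frame reduced faults, as is typical.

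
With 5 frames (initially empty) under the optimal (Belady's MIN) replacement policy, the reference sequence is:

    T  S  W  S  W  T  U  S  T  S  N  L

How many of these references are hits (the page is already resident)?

6

T → fault, frames {T}
S → fault, frames {T,S}
W → fault, frames {T,S,W}
S → hit
W → hit
T → hit
U → fault, frames {T,S,W,U}
S → hit
T → hit
S → hit
N → fault, frames {T,S,W,U,N}
L → fault, evict N, frames {T,S,W,U,L}
Hits: 6.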